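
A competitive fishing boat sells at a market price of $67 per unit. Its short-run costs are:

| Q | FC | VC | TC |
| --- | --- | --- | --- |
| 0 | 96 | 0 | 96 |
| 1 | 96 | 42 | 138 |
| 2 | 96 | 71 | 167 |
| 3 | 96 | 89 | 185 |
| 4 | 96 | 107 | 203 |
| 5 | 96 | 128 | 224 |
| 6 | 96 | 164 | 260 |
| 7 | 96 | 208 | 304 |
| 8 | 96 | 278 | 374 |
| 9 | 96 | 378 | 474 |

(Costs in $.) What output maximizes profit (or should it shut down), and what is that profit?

Q = 7; profit = $165

Tabulate TR − TC: Q=0: -96; Q=1: -71; Q=2: -33; Q=3: 16; Q=4: 65; Q=5: 111; Q=6: 142; Q=7: 165; Q=8: 162; Q=9: 129.
Profit is maximized at Q = 7. AVC there is 208/7 = $29.71 ≤ P, so producing beats shutting down (which would give -$96).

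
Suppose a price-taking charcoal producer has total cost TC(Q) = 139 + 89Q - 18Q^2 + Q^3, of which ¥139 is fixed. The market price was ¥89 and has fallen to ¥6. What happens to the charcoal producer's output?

Output falls from 12 to 0 (the firm shuts down)

MC = 89 - 36Q + 3Q^2; the shutdown threshold is min AVC = ¥8 (at Q = 9).
With P = ¥89 above the shutdown price, P = MC gives Q = 12.
At P = ¥6 < min AVC = ¥8, price no longer covers variable cost at any output, so the firm shuts down: Q = 0.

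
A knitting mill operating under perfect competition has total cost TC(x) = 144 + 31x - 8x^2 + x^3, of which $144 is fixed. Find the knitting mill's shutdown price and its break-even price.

Shutdown price = $15; break-even price = $43

Shutdown price = min AVC. AVC = 31 - 8x + x^2, with vertex at x = 4 and minimum $15.
ATC = 144/x + 31 - 8x + x^2. Setting dATC/dx = −144/x^2 − 8 + 2x = 0 gives x = 6 (since 2·6^3 − 8·6^2 = 144).
min ATC = 144/6 + 31 − 8·6 + 6^2 = $43. That is the break-even price.
For $15 ≤ P < $43 the firm produces at a loss; below $15 it shuts down.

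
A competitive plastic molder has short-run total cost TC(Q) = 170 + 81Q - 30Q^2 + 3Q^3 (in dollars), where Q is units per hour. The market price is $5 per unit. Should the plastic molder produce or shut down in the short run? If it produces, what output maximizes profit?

Strip out fixed cost: VC = 81Q - 30Q^2 + 3Q^3. Then AVC = 81 - 30Q + 3Q^2 and MC = 81 - 60Q + 9Q^2.
AVC hits its minimum where MC = AVC, at Q = 5, giving min AVC = 81 - 30·5 + 3·5^2 = $6.
With P < min AVC ($5 < $6), every unit sold adds to the loss.
Best response: produce nothing and absorb the $170 fixed cost.

Shut down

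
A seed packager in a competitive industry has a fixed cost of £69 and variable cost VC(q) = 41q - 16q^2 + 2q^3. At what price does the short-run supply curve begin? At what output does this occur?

The shutdown price is the minimum of AVC. VC = 41q - 16q^2 + 2q^3, so AVC = 41 - 16q + 2q^2.
dAVC/dq = -16 + 4q = 0 gives q = 4. min AVC = 41 - 16·4 + 2·4^2 = 9.
So the shutdown price is £9.

£9 per unit, at q = 4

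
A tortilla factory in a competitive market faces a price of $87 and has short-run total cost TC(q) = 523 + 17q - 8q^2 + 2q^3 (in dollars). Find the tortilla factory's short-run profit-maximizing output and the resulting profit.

Profit = -$223 at q = 5

AVC = 17 - 8q + 2q^2 has its minimum $9 at q = 2; price $87 clears that bar, so the firm operates.
MC = 17 - 16q + 6q^2. Setting P = MC and taking the root on the rising branch gives q* = 5.
TR = 87·5 = 435. TC = 523 + 135 = 658. Profit = 435 − 658 = -$223.
That loss of $223 beats the $523 the firm would lose by shutting down; producing recovers $300 of fixed cost.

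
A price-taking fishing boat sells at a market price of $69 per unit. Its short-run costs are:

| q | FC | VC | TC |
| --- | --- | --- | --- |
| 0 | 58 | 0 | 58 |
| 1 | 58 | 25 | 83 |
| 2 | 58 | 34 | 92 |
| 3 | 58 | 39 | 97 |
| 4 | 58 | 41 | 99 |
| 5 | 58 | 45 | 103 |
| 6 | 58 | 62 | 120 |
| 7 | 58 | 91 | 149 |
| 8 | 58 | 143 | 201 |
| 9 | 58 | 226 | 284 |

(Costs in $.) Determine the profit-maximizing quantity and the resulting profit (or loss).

Compute π = P·q − TC at each output: q=0: -58; q=1: -14; q=2: 46; q=3: 110; q=4: 177; q=5: 242; q=6: 294; q=7: 334; q=8: 351; q=9: 337.
Profit is maximized at q = 8. AVC there is 143/8 = $17.88 ≤ P, so producing beats shutting down (which would give -$58).

q = 8; profit = $351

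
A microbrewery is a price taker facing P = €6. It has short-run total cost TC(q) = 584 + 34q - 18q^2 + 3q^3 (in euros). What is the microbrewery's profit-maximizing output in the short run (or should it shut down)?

Shut down

From TC, MC = TC'(q) = 34 - 36q + 9q^2 and AVC = VC/q = 34 - 18q + 3q^2.
The AVC parabola has its vertex at q = 18/6 = 3, where AVC = 34 - 18·3 + 3·3^2 = €7.
With P < min AVC (€6 < €7), every unit sold adds to the loss.
The firm minimizes its loss by shutting down and losing only its fixed cost of €584.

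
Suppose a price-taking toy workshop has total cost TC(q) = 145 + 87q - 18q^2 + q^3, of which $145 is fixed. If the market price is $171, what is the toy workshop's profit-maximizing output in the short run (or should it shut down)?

Produce at q = 14

From TC, MC = TC'(q) = 87 - 36q + 3q^2 and AVC = VC/q = 87 - 18q + q^2.
The AVC parabola has its vertex at q = 18/2 = 9, where AVC = 87 - 18·9 + 9^2 = $6.
Since P = $171 ≥ min AVC = $6, price covers variable cost and the firm should produce.
Solving P = MC: -84 - 36q + 3q^2 = 0 ⇒ q = -2 or 14. On the upward-sloping branch, q* = 14.
Check: AVC at q = 14 is $31 ≤ P, so revenue covers variable cost.
Profit = P·q − TC = 171·14 − 579 = $1815.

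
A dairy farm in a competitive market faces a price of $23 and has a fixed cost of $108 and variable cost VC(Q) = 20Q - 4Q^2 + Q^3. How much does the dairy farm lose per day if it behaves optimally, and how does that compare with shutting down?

Profit = -$90 at Q = 3

AVC = 20 - 4Q + Q^2; min AVC = $16 at Q = 2. Since P = $23 ≥ min AVC, the firm produces.
MC = 20 - 8Q + 3Q^2. Setting P = MC and taking the root on the rising branch gives Q* = 3.
TR = 23·3 = 69. TC = 108 + 51 = 159. Profit = 69 − 159 = -$90.
By producing, the firm covers all variable cost plus $18 of fixed cost; shutting down would lose the full $108.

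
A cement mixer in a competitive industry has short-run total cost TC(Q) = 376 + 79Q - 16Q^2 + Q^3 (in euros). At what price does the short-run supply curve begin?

The firm shuts down when price falls below the minimum of average variable cost. AVC = VC/Q = 79 - 16Q + Q^2.
dAVC/dQ = -16 + 2Q = 0 gives Q = 8. min AVC = 79 - 16·8 + 8^2 = 15.
For P < €15 the firm produces nothing.

€15 per unit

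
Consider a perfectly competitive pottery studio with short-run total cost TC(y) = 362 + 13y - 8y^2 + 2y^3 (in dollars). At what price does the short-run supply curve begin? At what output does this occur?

Short-run supply begins at min AVC. From VC = 13y - 8y^2 + 2y^3, AVC = 13 - 8y + 2y^2.
dAVC/dy = -8 + 4y = 0 gives y = 2. min AVC = 13 - 8·2 + 2·2^2 = 5.
For P < $5 the firm produces nothing.

$5 per unit, at y = 2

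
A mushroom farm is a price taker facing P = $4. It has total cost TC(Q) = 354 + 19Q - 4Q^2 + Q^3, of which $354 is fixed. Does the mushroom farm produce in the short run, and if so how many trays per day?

Shut down

Variable cost is VC = 19Q - 4Q^2 + Q^3, so AVC = VC/Q = 19 - 4Q + Q^2 and MC = dTC/dQ = 19 - 8Q + 3Q^2.
AVC hits its minimum where MC = AVC, at Q = 2, giving min AVC = 19 - 4·2 + 2^2 = $15.
P = $4 lies below min AVC = $15; no output level covers variable cost.
Shutting down limits the loss to fixed cost, $354.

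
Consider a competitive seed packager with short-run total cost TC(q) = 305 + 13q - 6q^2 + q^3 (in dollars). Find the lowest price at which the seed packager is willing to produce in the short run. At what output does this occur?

Short-run supply begins at min AVC. From VC = 13q - 6q^2 + q^3, AVC = 13 - 6q + q^2.
dAVC/dq = -6 + 2q = 0 gives q = 3. min AVC = 13 - 6·3 + 3^2 = 4.
For P < $4 the firm produces nothing.

$4 per unit, at q = 3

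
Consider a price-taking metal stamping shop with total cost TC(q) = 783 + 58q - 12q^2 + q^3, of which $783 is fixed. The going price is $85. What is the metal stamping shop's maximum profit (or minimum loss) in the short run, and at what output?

Profit = -$297 at q = 9

AVC = 58 - 12q + q^2 has its minimum $22 at q = 6; price $85 clears that bar, so the firm operates.
With MC = 58 - 24q + 3q^2, P = MC on the upward-sloping part at q* = 9.
TR = 85·9 = 765. TC = 783 + 279 = 1062. Profit = 765 − 1062 = -$297.
Shutting down would mean losing the fixed cost of $783, so operating at a loss of $297 is better by $486.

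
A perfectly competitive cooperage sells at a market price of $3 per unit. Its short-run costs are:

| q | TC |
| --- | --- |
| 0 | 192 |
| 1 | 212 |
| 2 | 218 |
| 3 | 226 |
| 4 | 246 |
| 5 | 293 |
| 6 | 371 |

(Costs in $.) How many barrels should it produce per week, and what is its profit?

q = 0 (shut down); profit = -$192

Compute π = P·q − TC at each output: q=0: -192; q=1: -209; q=2: -212; q=3: -217; q=4: -234; q=5: -278; q=6: -353.
Profit is highest at q = 0. Equivalently, the lowest AVC in the table is 34/3 ≈ $11.33 at q = 3, and P = $3 falls below it — price never covers variable cost, so the firm shuts down and loses only its fixed cost.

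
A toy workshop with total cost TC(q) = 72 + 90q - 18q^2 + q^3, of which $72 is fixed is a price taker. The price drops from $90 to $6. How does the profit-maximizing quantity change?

AVC = 90 - 18q + q^2, minimized at q = 9 where min AVC = $9. MC = 90 - 36q + 3q^2.
With P = $90 above the shutdown price, P = MC gives q = 12.
At P = $6 < min AVC = $9, price no longer covers variable cost at any output, so the firm shuts down: q = 0.

Output falls from 12 to 0 (the firm shuts down)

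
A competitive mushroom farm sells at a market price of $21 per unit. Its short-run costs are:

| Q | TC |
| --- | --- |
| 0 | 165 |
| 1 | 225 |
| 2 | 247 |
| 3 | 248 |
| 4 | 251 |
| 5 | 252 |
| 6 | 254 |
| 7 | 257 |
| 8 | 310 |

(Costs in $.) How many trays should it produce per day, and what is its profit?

Q = 7; profit = -$110

Compute π = P·Q − TC at each output: Q=0: -165; Q=1: -204; Q=2: -205; Q=3: -185; Q=4: -167; Q=5: -147; Q=6: -128; Q=7: -110; Q=8: -142.
Profit is maximized at Q = 7. AVC there is 92/7 = $13.14 ≤ P, so producing beats shutting down (which would give -$165).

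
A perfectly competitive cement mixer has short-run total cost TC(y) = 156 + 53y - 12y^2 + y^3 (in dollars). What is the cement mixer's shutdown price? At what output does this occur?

The shutdown price is the minimum of AVC. VC = 53y - 12y^2 + y^3, so AVC = 53 - 12y + y^2.
dAVC/dy = -12 + 2y = 0 gives y = 6. min AVC = 53 - 12·6 + 6^2 = 17.
For P < $17 the firm produces nothing.

$17 per unit, at y = 6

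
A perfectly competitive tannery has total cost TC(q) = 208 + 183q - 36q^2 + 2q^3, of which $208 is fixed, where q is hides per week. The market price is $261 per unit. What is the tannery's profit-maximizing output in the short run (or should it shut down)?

Strip out fixed cost: VC = 183q - 36q^2 + 2q^3. Then AVC = 183 - 36q + 2q^2 and MC = 183 - 72q + 6q^2.
AVC is minimized where dAVC/dq = -36 + 4q = 0, at q = 9; min AVC = 183 - 36·9 + 2·9^2 = $21.
P = $261 exceeds min AVC = $21, so the firm stays open.
Set P = MC: 261 = 183 - 72q + 6q^2 → -78 - 72q + 6q^2 = 0. The roots are q = -1 and q = 13; the profit-maximizing output is on the rising part of MC, so q* = 13.
Check: AVC at q = 13 is $53 ≤ P, so revenue covers variable cost.
Profit = P·q − TC = 261·13 − 897 = $2496.

Produce at q = 13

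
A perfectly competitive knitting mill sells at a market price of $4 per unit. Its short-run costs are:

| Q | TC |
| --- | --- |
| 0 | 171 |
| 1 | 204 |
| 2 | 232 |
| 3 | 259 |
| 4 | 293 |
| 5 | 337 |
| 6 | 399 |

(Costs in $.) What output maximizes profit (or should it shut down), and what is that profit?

Tabulate TR − TC: Q=0: -171; Q=1: -200; Q=2: -224; Q=3: -247; Q=4: -277; Q=5: -317; Q=6: -375.
Profit is highest at Q = 0. Equivalently, the lowest AVC in the table is 88/3 ≈ $29.33 at Q = 3, and P = $4 falls below it — price never covers variable cost, so the firm shuts down and loses only its fixed cost.

Q = 0 (shut down); profit = -$171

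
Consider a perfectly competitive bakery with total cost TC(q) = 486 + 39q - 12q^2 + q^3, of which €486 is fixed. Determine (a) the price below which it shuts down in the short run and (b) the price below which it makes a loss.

AVC = 39 - 12q + q^2; minimized at q = 6, giving min AVC = €3. That is the shutdown price.
ATC = 486/q + 39 - 12q + q^2. Setting dATC/dq = −486/q^2 − 12 + 2q = 0 gives q = 9 (since 2·9^3 − 12·9^2 = 486).
min ATC = 486/9 + 39 − 12·9 + 9^2 = €66. That is the break-even price.
For €3 ≤ P < €66 the firm produces at a loss; below €3 it shuts down.

Shutdown price = €3; break-even price = €66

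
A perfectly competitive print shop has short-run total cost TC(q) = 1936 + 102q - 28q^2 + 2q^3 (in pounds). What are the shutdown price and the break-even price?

Shutdown price = £4; break-even price = £212

Shutdown price = min AVC. AVC = 102 - 28q + 2q^2, with vertex at q = 7 and minimum £4.
ATC = 1936/q + 102 - 28q + 2q^2. Setting dATC/dq = −1936/q^2 − 28 + 4q = 0 gives q = 11 (since 4·11^3 − 28·11^2 = 1936).
min ATC = 1936/11 + 102 − 28·11 + 2·11^2 = £212. That is the break-even price.
For £4 ≤ P < £212 the firm produces at a loss; below £4 it shuts down.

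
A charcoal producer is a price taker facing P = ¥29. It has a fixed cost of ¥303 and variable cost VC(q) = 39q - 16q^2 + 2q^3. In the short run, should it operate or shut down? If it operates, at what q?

Produce at q = 5

Variable cost is VC = 39q - 16q^2 + 2q^3, so AVC = VC/q = 39 - 16q + 2q^2 and MC = dTC/dq = 39 - 32q + 6q^2.
AVC is minimized where dAVC/dq = -16 + 4q = 0, at q = 4; min AVC = 39 - 16·4 + 2·4^2 = ¥7.
Because ¥29 ≥ ¥7, revenue can cover variable cost; the firm operates.
P = MC gives 10 - 32q + 6q^2 = 0, with roots 1/3 and 5. Take the larger (rising MC): q* = 5.
Check: AVC at q = 5 is ¥9 ≤ P, so revenue covers variable cost.
Profit = P·q − TC = 29·5 − 348 = -¥203, a loss, but smaller than the ¥303 fixed cost the firm would lose by shutting down.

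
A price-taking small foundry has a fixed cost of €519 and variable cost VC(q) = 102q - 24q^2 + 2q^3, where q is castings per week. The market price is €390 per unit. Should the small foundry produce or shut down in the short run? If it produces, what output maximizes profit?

Variable cost is VC = 102q - 24q^2 + 2q^3, so AVC = VC/q = 102 - 24q + 2q^2 and MC = dTC/dq = 102 - 48q + 6q^2.
AVC is minimized where dAVC/dq = -24 + 4q = 0, at q = 6; min AVC = 102 - 24·6 + 2·6^2 = €30.
Since P = €390 ≥ min AVC = €30, price covers variable cost and the firm should produce.
Solving P = MC: -288 - 48q + 6q^2 = 0 ⇒ q = -4 or 12. On the upward-sloping branch, q* = 12.
Check: AVC at q = 12 is €102 ≤ P, so revenue covers variable cost.
Profit = P·q − TC = 390·12 − 1743 = €2937.

Produce at q = 12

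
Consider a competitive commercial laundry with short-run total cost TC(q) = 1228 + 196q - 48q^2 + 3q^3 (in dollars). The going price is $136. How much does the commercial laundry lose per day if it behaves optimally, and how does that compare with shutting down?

Profit = -$28 at q = 10

AVC = 196 - 48q + 3q^2 has its minimum $4 at q = 8; price $136 clears that bar, so the firm operates.
With MC = 196 - 96q + 9q^2, P = MC on the upward-sloping part at q* = 10.
TR = 136·10 = 1360. TC = 1228 + 160 = 1388. Profit = 1360 − 1388 = -$28.
Shutting down would mean losing the fixed cost of $1228, so operating at a loss of $28 is better by $1200.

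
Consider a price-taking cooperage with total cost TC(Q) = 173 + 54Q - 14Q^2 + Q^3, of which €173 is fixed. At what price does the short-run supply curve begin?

The shutdown price is the minimum of AVC. VC = 54Q - 14Q^2 + Q^3, so AVC = 54 - 14Q + Q^2.
At the minimum of AVC, MC = AVC. MC = 54 - 28Q + 3Q^2; setting MC = AVC gives 2Q^2 - 14Q = 0, so Q = 7. min AVC = 5.
The firm shuts down for any P below €5.

€5 per unit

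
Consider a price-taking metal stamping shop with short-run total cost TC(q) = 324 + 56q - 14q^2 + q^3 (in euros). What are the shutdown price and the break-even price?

Shutdown price = €7; break-even price = €47

AVC = 56 - 14q + q^2; minimized at q = 7, giving min AVC = €7. That is the shutdown price.
ATC = 324/q + 56 - 14q + q^2. Setting dATC/dq = −324/q^2 − 14 + 2q = 0 gives q = 9 (since 2·9^3 − 14·9^2 = 324).
min ATC = 324/9 + 56 − 14·9 + 9^2 = €47. That is the break-even price.
For €7 ≤ P < €47 the firm produces at a loss; below €7 it shuts down.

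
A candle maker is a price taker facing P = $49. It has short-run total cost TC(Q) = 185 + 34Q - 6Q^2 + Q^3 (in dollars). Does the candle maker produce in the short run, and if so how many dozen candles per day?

Variable cost is VC = 34Q - 6Q^2 + Q^3, so AVC = VC/Q = 34 - 6Q + Q^2 and MC = dTC/dQ = 34 - 12Q + 3Q^2.
AVC hits its minimum where MC = AVC, at Q = 3, giving min AVC = 34 - 6·3 + 3^2 = $25.
P = $49 exceeds min AVC = $25, so the firm stays open.
P = MC gives -15 - 12Q + 3Q^2 = 0, with roots -1 and 5. Take the larger (rising MC): Q* = 5.
Check: AVC at Q = 5 is $29 ≤ P, so revenue covers variable cost.
Profit = P·Q − TC = 49·5 − 330 = -$85, a loss, but smaller than the $185 fixed cost the firm would lose by shutting down.

Produce at Q = 5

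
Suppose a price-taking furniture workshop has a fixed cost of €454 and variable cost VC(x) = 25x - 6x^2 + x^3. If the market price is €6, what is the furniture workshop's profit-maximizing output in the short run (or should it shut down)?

Variable cost is VC = 25x - 6x^2 + x^3, so AVC = VC/x = 25 - 6x + x^2 and MC = dTC/dx = 25 - 12x + 3x^2.
AVC hits its minimum where MC = AVC, at x = 3, giving min AVC = 25 - 6·3 + 3^2 = €16.
Since P = €6 < min AVC = €16, price fails to cover variable cost at any output.
Shutting down limits the loss to fixed cost, €454.

Shut down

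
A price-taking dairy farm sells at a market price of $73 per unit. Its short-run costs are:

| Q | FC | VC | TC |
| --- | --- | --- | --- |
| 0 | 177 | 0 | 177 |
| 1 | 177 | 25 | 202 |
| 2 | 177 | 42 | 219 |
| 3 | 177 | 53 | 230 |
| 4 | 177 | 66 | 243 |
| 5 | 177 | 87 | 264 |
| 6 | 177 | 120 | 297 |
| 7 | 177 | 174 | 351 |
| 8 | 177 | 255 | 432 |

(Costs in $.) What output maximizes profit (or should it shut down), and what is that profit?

Profit at each row (π = 73Q − TC): Q=0: -177; Q=1: -129; Q=2: -73; Q=3: -11; Q=4: 49; Q=5: 101; Q=6: 141; Q=7: 160; Q=8: 152.
Profit is maximized at Q = 7. AVC there is 174/7 = $24.86 ≤ P, so producing beats shutting down (which would give -$177).

Q = 7; profit = $160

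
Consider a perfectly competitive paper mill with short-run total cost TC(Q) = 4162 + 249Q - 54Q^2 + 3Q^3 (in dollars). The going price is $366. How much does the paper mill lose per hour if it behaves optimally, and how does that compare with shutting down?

Profit = -$106 at Q = 13

AVC = 249 - 54Q + 3Q^2; min AVC = $6 at Q = 9. Since P = $366 ≥ min AVC, the firm produces.
With MC = 249 - 108Q + 9Q^2, P = MC on the upward-sloping part at Q* = 13.
TR = 366·13 = 4758. TC = 4162 + 702 = 4864. Profit = 4758 − 4864 = -$106.
That loss of $106 beats the $4162 the firm would lose by shutting down; producing recovers $4056 of fixed cost.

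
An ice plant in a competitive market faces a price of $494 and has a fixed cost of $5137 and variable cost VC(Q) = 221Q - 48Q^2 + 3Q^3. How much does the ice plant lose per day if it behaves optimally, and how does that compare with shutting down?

Profit = -$67 at Q = 13

AVC = 221 - 48Q + 3Q^2; min AVC = $29 at Q = 8. Since P = $494 ≥ min AVC, the firm produces.
With MC = 221 - 96Q + 9Q^2, P = MC on the upward-sloping part at Q* = 13.
TR = 494·13 = 6422. TC = 5137 + 1352 = 6489. Profit = 6422 − 6489 = -$67.
Shutting down would mean losing the fixed cost of $5137, so operating at a loss of $67 is better by $5070.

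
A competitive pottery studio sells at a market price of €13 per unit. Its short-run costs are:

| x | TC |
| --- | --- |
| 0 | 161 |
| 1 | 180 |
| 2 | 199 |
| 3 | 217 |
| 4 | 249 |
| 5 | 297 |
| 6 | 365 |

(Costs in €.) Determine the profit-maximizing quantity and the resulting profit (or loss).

Profit at each row (π = 13x − TC): x=0: -161; x=1: -167; x=2: -173; x=3: -178; x=4: -197; x=5: -232; x=6: -287.
Profit is highest at x = 0. Equivalently, the lowest AVC in the table is 56/3 ≈ €18.67 at x = 3, and P = €13 falls below it — price never covers variable cost, so the firm shuts down and loses only its fixed cost.

x = 0 (shut down); profit = -€161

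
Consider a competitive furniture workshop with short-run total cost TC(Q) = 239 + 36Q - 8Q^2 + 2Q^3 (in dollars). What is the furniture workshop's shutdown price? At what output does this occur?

$28 per unit, at Q = 2

Short-run supply begins at min AVC. From VC = 36Q - 8Q^2 + 2Q^3, AVC = 36 - 8Q + 2Q^2.
dAVC/dQ = -8 + 4Q = 0 gives Q = 2. min AVC = 36 - 8·2 + 2·2^2 = 28.
For P < $28 the firm produces nothing.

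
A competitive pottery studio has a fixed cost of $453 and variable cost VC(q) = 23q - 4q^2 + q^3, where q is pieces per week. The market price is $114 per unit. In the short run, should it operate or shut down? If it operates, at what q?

Variable cost is VC = 23q - 4q^2 + q^3, so AVC = VC/q = 23 - 4q + q^2 and MC = dTC/dq = 23 - 8q + 3q^2.
AVC hits its minimum where MC = AVC, at q = 2, giving min AVC = 23 - 4·2 + 2^2 = $19.
Since P = $114 ≥ min AVC = $19, price covers variable cost and the firm should produce.
P = MC gives -91 - 8q + 3q^2 = 0, with roots -13/3 and 7. Take the larger (rising MC): q* = 7.
Check: AVC at q = 7 is $44 ≤ P, so revenue covers variable cost.
Profit = P·q − TC = 114·7 − 761 = $37.

Produce at q = 7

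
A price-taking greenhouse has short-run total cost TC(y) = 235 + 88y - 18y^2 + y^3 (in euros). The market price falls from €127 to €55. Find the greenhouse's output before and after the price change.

Output falls from 13 to 11

MC = 88 - 36y + 3y^2; the shutdown threshold is min AVC = €7 (at y = 9).
At P = €127 ≥ min AVC, set P = MC on the rising branch: y = 13.
At P = €55 ≥ min AVC, set P = MC: y = 11. The firm stays open but cuts output.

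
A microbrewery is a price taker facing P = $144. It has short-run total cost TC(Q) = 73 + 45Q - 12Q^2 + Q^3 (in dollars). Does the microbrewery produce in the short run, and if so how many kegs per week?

Produce at Q = 11

Strip out fixed cost: VC = 45Q - 12Q^2 + Q^3. Then AVC = 45 - 12Q + Q^2 and MC = 45 - 24Q + 3Q^2.
The AVC parabola has its vertex at Q = 12/2 = 6, where AVC = 45 - 12·6 + 6^2 = $9.
Since P = $144 ≥ min AVC = $9, price covers variable cost and the firm should produce.
Solving P = MC: -99 - 24Q + 3Q^2 = 0 ⇒ Q = -3 or 11. On the upward-sloping branch, Q* = 11.
Check: AVC at Q = 11 is $34 ≤ P, so revenue covers variable cost.
Profit = P·Q − TC = 144·11 − 447 = $1137.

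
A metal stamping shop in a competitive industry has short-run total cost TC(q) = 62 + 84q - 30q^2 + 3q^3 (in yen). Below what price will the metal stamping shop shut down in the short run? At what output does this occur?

The shutdown price is the minimum of AVC. VC = 84q - 30q^2 + 3q^3, so AVC = 84 - 30q + 3q^2.
dAVC/dq = -30 + 6q = 0 gives q = 5. min AVC = 84 - 30·5 + 3·5^2 = 9.
The firm shuts down for any P below ¥9.

¥9 per unit, at q = 5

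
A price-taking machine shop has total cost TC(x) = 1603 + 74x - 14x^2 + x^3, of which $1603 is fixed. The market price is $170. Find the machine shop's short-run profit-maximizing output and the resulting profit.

AVC = 74 - 14x + x^2; min AVC = $25 at x = 7. Since P = $170 ≥ min AVC, the firm produces.
MC = 74 - 28x + 3x^2. Setting P = MC and taking the root on the rising branch gives x* = 12.
TR = 170·12 = 2040. TC = 1603 + 600 = 2203. Profit = 2040 − 2203 = -$163.
Shutting down would mean losing the fixed cost of $1603, so operating at a loss of $163 is better by $1440.

Profit = -$163 at x = 12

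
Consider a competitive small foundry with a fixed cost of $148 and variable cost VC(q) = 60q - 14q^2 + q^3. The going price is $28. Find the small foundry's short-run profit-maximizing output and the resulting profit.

Profit = -$20 at q = 8

AVC = 60 - 14q + q^2; min AVC = $11 at q = 7. Since P = $28 ≥ min AVC, the firm produces.
MC = 60 - 28q + 3q^2. Setting P = MC and taking the root on the rising branch gives q* = 8.
TR = 28·8 = 224. TC = 148 + 96 = 244. Profit = 224 − 244 = -$20.
That loss of $20 beats the $148 the firm would lose by shutting down; producing recovers $128 of fixed cost.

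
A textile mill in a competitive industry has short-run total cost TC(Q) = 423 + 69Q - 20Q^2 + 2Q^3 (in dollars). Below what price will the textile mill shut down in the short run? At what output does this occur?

The firm shuts down when price falls below the minimum of average variable cost. AVC = VC/Q = 69 - 20Q + 2Q^2.
At the minimum of AVC, MC = AVC. MC = 69 - 40Q + 6Q^2; setting MC = AVC gives 4Q^2 - 20Q = 0, so Q = 5. min AVC = 19.
For P < $19 the firm produces nothing.

$19 per unit, at Q = 5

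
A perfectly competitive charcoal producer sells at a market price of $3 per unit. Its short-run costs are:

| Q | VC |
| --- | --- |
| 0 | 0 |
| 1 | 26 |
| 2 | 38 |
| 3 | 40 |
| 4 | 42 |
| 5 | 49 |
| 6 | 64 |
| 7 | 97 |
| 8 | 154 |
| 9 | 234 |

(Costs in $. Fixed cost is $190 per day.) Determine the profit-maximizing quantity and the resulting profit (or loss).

Q = 0 (shut down); profit = -$190

Profit at each row (π = 3Q − TC): Q=0: -190; Q=1: -213; Q=2: -222; Q=3: -221; Q=4: -220; Q=5: -224; Q=6: -236; Q=7: -266; Q=8: -320; Q=9: -397.
Profit is highest at Q = 0. Equivalently, the lowest AVC in the table is 49/5 ≈ $9.80 at Q = 5, and P = $3 falls below it — price never covers variable cost, so the firm shuts down and loses only its fixed cost.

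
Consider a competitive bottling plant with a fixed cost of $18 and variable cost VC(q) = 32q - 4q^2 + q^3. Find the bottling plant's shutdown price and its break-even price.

Shutdown price = $28; break-even price = $35

Shutdown price = min AVC. AVC = 32 - 4q + q^2, with vertex at q = 2 and minimum $28.
ATC = 18/q + 32 - 4q + q^2. Setting dATC/dq = −18/q^2 − 4 + 2q = 0 gives q = 3 (since 2·3^3 − 4·3^2 = 18).
min ATC = 18/3 + 32 − 4·3 + 3^2 = $35. That is the break-even price.
Between these two prices the firm operates at a loss; above $35 it earns a profit.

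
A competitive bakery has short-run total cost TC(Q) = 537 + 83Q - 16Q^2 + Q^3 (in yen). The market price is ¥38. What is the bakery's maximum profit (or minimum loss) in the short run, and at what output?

Profit = -¥375 at Q = 9

AVC = 83 - 16Q + Q^2 has its minimum ¥19 at Q = 8; price ¥38 clears that bar, so the firm operates.
With MC = 83 - 32Q + 3Q^2, P = MC on the upward-sloping part at Q* = 9.
TR = 38·9 = 342. TC = 537 + 180 = 717. Profit = 342 − 717 = -¥375.
By producing, the firm covers all variable cost plus ¥162 of fixed cost; shutting down would lose the full ¥537.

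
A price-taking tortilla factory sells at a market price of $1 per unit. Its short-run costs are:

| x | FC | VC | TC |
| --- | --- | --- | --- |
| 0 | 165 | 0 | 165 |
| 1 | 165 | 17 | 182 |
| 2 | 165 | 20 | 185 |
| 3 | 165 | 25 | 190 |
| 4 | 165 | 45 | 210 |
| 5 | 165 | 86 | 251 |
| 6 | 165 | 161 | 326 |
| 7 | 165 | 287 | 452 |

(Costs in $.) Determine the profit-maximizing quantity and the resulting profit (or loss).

x = 0 (shut down); profit = -$165

Tabulate TR − TC: x=0: -165; x=1: -181; x=2: -183; x=3: -187; x=4: -206; x=5: -246; x=6: -320; x=7: -445.
Profit is highest at x = 0. Equivalently, the lowest AVC in the table is 25/3 ≈ $8.33 at x = 3, and P = $1 falls below it — price never covers variable cost, so the firm shuts down and loses only its fixed cost.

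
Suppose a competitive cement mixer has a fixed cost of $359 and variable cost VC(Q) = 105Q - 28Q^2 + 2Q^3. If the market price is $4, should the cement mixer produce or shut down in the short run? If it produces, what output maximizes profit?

Shut down

From TC, MC = TC'(Q) = 105 - 56Q + 6Q^2 and AVC = VC/Q = 105 - 28Q + 2Q^2.
AVC hits its minimum where MC = AVC, at Q = 7, giving min AVC = 105 - 28·7 + 2·7^2 = $7.
Since P = $4 < min AVC = $7, price fails to cover variable cost at any output.
The firm minimizes its loss by shutting down and losing only its fixed cost of $359.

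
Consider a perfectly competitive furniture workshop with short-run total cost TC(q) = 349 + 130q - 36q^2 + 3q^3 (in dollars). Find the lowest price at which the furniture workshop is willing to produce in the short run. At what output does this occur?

The shutdown price is the minimum of AVC. VC = 130q - 36q^2 + 3q^3, so AVC = 130 - 36q + 3q^2.
dAVC/dq = -36 + 6q = 0 gives q = 6. min AVC = 130 - 36·6 + 3·6^2 = 22.
So the shutdown price is $22.

$22 per unit, at q = 6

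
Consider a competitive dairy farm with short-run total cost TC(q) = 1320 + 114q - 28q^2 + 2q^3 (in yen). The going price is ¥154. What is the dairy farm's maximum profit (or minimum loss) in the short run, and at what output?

Profit = -¥120 at q = 10

AVC = 114 - 28q + 2q^2; min AVC = ¥16 at q = 7. Since P = ¥154 ≥ min AVC, the firm produces.
With MC = 114 - 56q + 6q^2, P = MC on the upward-sloping part at q* = 10.
TR = 154·10 = 1540. TC = 1320 + 340 = 1660. Profit = 1540 − 1660 = -¥120.
By producing, the firm covers all variable cost plus ¥1200 of fixed cost; shutting down would lose the full ¥1320.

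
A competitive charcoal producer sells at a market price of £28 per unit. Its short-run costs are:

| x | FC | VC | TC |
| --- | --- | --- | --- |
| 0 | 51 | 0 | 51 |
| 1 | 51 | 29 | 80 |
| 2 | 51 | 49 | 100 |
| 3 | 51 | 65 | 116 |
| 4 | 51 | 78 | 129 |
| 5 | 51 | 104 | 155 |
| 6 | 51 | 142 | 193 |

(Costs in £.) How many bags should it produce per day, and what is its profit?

x = 5; profit = -£15

Tabulate TR − TC: x=0: -51; x=1: -52; x=2: -44; x=3: -32; x=4: -17; x=5: -15; x=6: -25.
Profit is maximized at x = 5. AVC there is 104/5 = £20.80 ≤ P, so producing beats shutting down (which would give -£51).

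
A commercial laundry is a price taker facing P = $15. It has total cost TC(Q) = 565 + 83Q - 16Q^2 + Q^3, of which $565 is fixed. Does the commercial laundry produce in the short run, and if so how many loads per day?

Strip out fixed cost: VC = 83Q - 16Q^2 + Q^3. Then AVC = 83 - 16Q + Q^2 and MC = 83 - 32Q + 3Q^2.
The AVC parabola has its vertex at Q = 16/2 = 8, where AVC = 83 - 16·8 + 8^2 = $19.
Since P = $15 < min AVC = $19, price fails to cover variable cost at any output.
Shutting down limits the loss to fixed cost, $565.

Shut down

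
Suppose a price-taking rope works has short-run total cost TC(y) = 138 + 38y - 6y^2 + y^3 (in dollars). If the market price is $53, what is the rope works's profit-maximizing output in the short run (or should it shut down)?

Strip out fixed cost: VC = 38y - 6y^2 + y^3. Then AVC = 38 - 6y + y^2 and MC = 38 - 12y + 3y^2.
The AVC parabola has its vertex at y = 6/2 = 3, where AVC = 38 - 6·3 + 3^2 = $29.
P = $53 exceeds min AVC = $29, so the firm stays open.
Solving P = MC: -15 - 12y + 3y^2 = 0 ⇒ y = -1 or 5. On the upward-sloping branch, y* = 5.
Check: AVC at y = 5 is $33 ≤ P, so revenue covers variable cost.
Profit = P·y − TC = 53·5 − 303 = -$38, a loss, but smaller than the $138 fixed cost the firm would lose by shutting down.

Produce at y = 5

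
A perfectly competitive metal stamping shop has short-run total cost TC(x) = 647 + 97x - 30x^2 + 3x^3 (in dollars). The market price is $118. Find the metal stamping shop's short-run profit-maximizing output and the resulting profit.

AVC = 97 - 30x + 3x^2; min AVC = $22 at x = 5. Since P = $118 ≥ min AVC, the firm produces.
With MC = 97 - 60x + 9x^2, P = MC on the upward-sloping part at x* = 7.
TR = 118·7 = 826. TC = 647 + 238 = 885. Profit = 826 − 885 = -$59.
Shutting down would mean losing the fixed cost of $647, so operating at a loss of $59 is better by $588.

Profit = -$59 at x = 7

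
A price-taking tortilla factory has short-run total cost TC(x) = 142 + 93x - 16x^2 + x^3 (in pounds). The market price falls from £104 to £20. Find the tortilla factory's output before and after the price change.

MC = 93 - 32x + 3x^2; the shutdown threshold is min AVC = £29 (at x = 8).
With P = £104 above the shutdown price, P = MC gives x = 11.
At P = £20 < min AVC = £29, price no longer covers variable cost at any output, so the firm shuts down: x = 0.

Output falls from 11 to 0 (the firm shuts down)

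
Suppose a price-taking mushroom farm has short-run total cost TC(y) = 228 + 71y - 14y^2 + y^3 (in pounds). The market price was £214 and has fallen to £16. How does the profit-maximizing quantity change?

AVC = 71 - 14y + y^2, minimized at y = 7 where min AVC = £22. MC = 71 - 28y + 3y^2.
With P = £214 above the shutdown price, P = MC gives y = 13.
At P = £16 < min AVC = £22, price no longer covers variable cost at any output, so the firm shuts down: y = 0.

Output falls from 13 to 0 (the firm shuts down)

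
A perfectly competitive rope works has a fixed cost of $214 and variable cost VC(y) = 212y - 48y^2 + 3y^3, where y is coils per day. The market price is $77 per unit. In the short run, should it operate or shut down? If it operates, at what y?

From TC, MC = TC'(y) = 212 - 96y + 9y^2 and AVC = VC/y = 212 - 48y + 3y^2.
The AVC parabola has its vertex at y = 48/6 = 8, where AVC = 212 - 48·8 + 3·8^2 = $20.
Since P = $77 ≥ min AVC = $20, price covers variable cost and the firm should produce.
Solving P = MC: 135 - 96y + 9y^2 = 0 ⇒ y = 5/3 or 9. On the upward-sloping branch, y* = 9.
Check: AVC at y = 9 is $23 ≤ P, so revenue covers variable cost.
Profit = P·y − TC = 77·9 − 421 = $272.

Produce at y = 9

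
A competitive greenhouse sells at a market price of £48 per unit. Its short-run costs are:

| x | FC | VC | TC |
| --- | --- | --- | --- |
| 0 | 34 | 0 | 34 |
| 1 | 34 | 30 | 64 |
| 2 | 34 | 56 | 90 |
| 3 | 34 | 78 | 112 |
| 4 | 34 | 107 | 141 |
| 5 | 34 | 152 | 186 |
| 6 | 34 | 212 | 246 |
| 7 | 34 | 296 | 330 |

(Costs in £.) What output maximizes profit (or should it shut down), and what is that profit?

Compute π = P·x − TC at each output: x=0: -34; x=1: -16; x=2: 6; x=3: 32; x=4: 51; x=5: 54; x=6: 42; x=7: 6.
Profit is maximized at x = 5. AVC there is 152/5 = £30.40 ≤ P, so producing beats shutting down (which would give -£34).

x = 5; profit = £54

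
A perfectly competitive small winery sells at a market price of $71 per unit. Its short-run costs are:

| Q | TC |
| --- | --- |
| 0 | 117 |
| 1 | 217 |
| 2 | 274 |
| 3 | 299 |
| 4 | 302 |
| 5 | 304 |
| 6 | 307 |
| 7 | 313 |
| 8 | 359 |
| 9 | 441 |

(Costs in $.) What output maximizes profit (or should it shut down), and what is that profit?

Q = 8; profit = $209

Profit at each row (π = 71Q − TC): Q=0: -117; Q=1: -146; Q=2: -132; Q=3: -86; Q=4: -18; Q=5: 51; Q=6: 119; Q=7: 184; Q=8: 209; Q=9: 198.
Profit is maximized at Q = 8. AVC there is 242/8 = $30.25 ≤ P, so producing beats shutting down (which would give -$117).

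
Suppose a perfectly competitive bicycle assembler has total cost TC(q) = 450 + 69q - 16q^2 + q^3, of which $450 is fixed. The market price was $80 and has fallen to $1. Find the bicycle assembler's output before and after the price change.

AVC = 69 - 16q + q^2, minimized at q = 8 where min AVC = $5. MC = 69 - 32q + 3q^2.
With P = $80 above the shutdown price, P = MC gives q = 11.
At P = $1 < min AVC = $5, price no longer covers variable cost at any output, so the firm shuts down: q = 0.

Output falls from 11 to 0 (the firm shuts down)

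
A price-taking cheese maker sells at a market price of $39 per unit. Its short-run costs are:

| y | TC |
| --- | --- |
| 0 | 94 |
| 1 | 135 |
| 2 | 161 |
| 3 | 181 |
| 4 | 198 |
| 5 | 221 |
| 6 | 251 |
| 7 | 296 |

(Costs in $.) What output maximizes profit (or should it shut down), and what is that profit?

y = 6; profit = -$17

Profit at each row (π = 39y − TC): y=0: -94; y=1: -96; y=2: -83; y=3: -64; y=4: -42; y=5: -26; y=6: -17; y=7: -23.
Profit is maximized at y = 6. AVC there is 157/6 = $26.17 ≤ P, so producing beats shutting down (which would give -$94).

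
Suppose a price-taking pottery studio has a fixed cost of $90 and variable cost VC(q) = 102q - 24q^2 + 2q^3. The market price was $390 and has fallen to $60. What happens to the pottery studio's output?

Output falls from 12 to 7

MC = 102 - 48q + 6q^2; the shutdown threshold is min AVC = $30 (at q = 6).
At P = $390 ≥ min AVC, set P = MC on the rising branch: q = 12.
At P = $60 ≥ min AVC, set P = MC: q = 7. The firm stays open but cuts output.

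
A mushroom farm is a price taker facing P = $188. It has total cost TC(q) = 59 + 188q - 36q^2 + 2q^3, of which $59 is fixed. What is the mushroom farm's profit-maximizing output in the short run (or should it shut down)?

From TC, MC = TC'(q) = 188 - 72q + 6q^2 and AVC = VC/q = 188 - 36q + 2q^2.
The AVC parabola has its vertex at q = 36/4 = 9, where AVC = 188 - 36·9 + 2·9^2 = $26.
Because $188 ≥ $26, revenue can cover variable cost; the firm operates.
Set P = MC: 188 = 188 - 72q + 6q^2 → -72q + 6q^2 = 0. The roots are q = 0 and q = 12; the profit-maximizing output is on the rising part of MC, so q* = 12.
Check: AVC at q = 12 is $44 ≤ P, so revenue covers variable cost.
Profit = P·q − TC = 188·12 − 587 = $1669.

Produce at q = 12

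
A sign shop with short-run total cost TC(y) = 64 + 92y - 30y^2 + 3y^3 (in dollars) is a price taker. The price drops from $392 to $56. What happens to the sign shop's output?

MC = 92 - 60y + 9y^2; the shutdown threshold is min AVC = $17 (at y = 5).
With P = $392 above the shutdown price, P = MC gives y = 10.
At P = $56 ≥ min AVC, set P = MC: y = 6. The firm stays open but cuts output.

Output falls from 10 to 6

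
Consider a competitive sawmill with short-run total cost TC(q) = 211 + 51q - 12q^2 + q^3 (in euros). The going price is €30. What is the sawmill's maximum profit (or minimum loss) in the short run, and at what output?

AVC = 51 - 12q + q^2 has its minimum €15 at q = 6; price €30 clears that bar, so the firm operates.
With MC = 51 - 24q + 3q^2, P = MC on the upward-sloping part at q* = 7.
TR = 30·7 = 210. TC = 211 + 112 = 323. Profit = 210 − 323 = -€113.
By producing, the firm covers all variable cost plus €98 of fixed cost; shutting down would lose the full €211.

Profit = -€113 at q = 7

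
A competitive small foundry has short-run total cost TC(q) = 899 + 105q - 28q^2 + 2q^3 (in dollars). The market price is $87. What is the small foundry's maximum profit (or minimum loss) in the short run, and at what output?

AVC = 105 - 28q + 2q^2; min AVC = $7 at q = 7. Since P = $87 ≥ min AVC, the firm produces.
With MC = 105 - 56q + 6q^2, P = MC on the upward-sloping part at q* = 9.
TR = 87·9 = 783. TC = 899 + 135 = 1034. Profit = 783 − 1034 = -$251.
By producing, the firm covers all variable cost plus $648 of fixed cost; shutting down would lose the full $899.

Profit = -$251 at q = 9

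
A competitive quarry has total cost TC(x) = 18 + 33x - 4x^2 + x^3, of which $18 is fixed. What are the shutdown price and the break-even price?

Shutdown price = min AVC. AVC = 33 - 4x + x^2, with vertex at x = 2 and minimum $29.
ATC = 18/x + 33 - 4x + x^2. Setting dATC/dx = −18/x^2 − 4 + 2x = 0 gives x = 3 (since 2·3^3 − 4·3^2 = 18).
min ATC = 18/3 + 33 − 4·3 + 3^2 = $36. That is the break-even price.
Between these two prices the firm operates at a loss; above $36 it earns a profit.

Shutdown price = $29; break-even price = $36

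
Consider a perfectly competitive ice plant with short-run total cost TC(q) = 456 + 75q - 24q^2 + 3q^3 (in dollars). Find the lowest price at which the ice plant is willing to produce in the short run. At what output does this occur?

Short-run supply begins at min AVC. From VC = 75q - 24q^2 + 3q^3, AVC = 75 - 24q + 3q^2.
At the minimum of AVC, MC = AVC. MC = 75 - 48q + 9q^2; setting MC = AVC gives 6q^2 - 24q = 0, so q = 4. min AVC = 27.
For P < $27 the firm produces nothing.

$27 per unit, at q = 4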